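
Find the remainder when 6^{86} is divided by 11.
By Fermat: 6^{10} ≡ 1 (mod 11). 86 = 8×10 + 6. So 6^{86} ≡ 6^{6} ≡ 5 (mod 11)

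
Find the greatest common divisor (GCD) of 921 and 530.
1

Using the Euclidean algorithm:
921 = 1 × 530 + 391
530 = 1 × 391 + 139
391 = 2 × 139 + 113
139 = 1 × 113 + 26
113 = 4 × 26 + 9
26 = 2 × 9 + 8
9 = 1 × 8 + 1
8 = 8 × 1 + 0

GCD(921, 530) = 1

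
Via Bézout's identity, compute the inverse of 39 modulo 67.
Extended GCD: 39(-12) + 67(7) = 1. So 39^(-1) ≡ 55 ≡ 55 (mod 67). Verify: 39 × 55 = 2145 ≡ 1 (mod 67)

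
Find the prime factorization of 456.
2^3 × 3 × 19

Divide by primes starting from smallest:
456 ÷ 2 = 228
228 ÷ 2 = 114
114 ÷ 2 = 57
57 ÷ 3 = 19
19 ÷ 19 = 1

456 = 2^3 × 3 × 19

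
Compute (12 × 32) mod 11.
10

(12 × 32) = 384
384 mod 11 = 10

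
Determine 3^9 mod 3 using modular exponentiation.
3 ≡ 0 (mod 3). 9 = 8 + 1 (binary 1001). Repeated squaring mod 3: 0^1 ≡ 0; 0^2 ≡ 0² = 0 ≡ 0; 0^4 ≡ 0² = 0 ≡ 0; 0^8 ≡ 0² = 0 ≡ 0. Multiply: 3^9 ≡ 0^8 × 0^1 ≡ 0 × 0 (mod 3): 0 × 0 = 0 ≡ 0. So 3^9 ≡ 0 (mod 3).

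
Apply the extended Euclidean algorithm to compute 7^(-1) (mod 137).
Extended GCD: 7(-39) + 137(2) = 1. So 7^(-1) ≡ 98 ≡ 98 (mod 137). Verify: 7 × 98 = 686 ≡ 1 (mod 137)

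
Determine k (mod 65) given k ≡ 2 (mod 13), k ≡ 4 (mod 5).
54

Using the Chinese Remainder Theorem:
M = product of moduli = 65
For equation 1: M_1 = 5, 5 ≡ 5 (mod 13), inverse of 5 mod 13 is 8 (check: 5 × 8 = 40 ≡ 1 (mod 13))
For equation 2: M_2 = 13, 13 ≡ 3 (mod 5), inverse of 13 mod 5 is 2 (check: 3 × 2 = 6 ≡ 1 (mod 5))
Combine: k ≡ Σ r_i×M_i×(M_i⁻¹ mod m_i) = 2×5×8 + 4×13×2 = 80 + 104 = 184
184 mod 65 = 54
k ≡ 54 (mod 65)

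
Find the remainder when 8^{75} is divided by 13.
By Fermat: 8^{12} ≡ 1 (mod 13). 75 = 6×12 + 3. So 8^{75} ≡ 8^{3} ≡ 5 (mod 13)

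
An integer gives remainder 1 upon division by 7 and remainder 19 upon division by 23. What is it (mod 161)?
M = 7 × 23 = 161. M₁ = 23, y₁ ≡ 4 (mod 7). M₂ = 7, y₂ ≡ 10 (mod 23). n = 1×23×4 + 19×7×10 ≡ 134 (mod 161). The smallest positive such number is 134.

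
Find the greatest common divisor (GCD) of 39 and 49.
1

Using the Euclidean algorithm:
39 = 0 × 49 + 39
49 = 1 × 39 + 10
39 = 3 × 10 + 9
10 = 1 × 9 + 1
9 = 9 × 1 + 0

GCD(39, 49) = 1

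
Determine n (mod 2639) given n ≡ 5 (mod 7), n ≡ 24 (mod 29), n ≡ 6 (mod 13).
2112

Using the Chinese Remainder Theorem:
M = product of moduli = 2639
For equation 1: M_1 = 377, 377 ≡ 6 (mod 7), inverse of 377 mod 7 is 6 (check: 6 × 6 = 36 ≡ 1 (mod 7))
For equation 2: M_2 = 91, 91 ≡ 4 (mod 29), inverse of 91 mod 29 is 22 (check: 4 × 22 = 88 ≡ 1 (mod 29))
For equation 3: M_3 = 203, 203 ≡ 8 (mod 13), inverse of 203 mod 13 is 5 (check: 8 × 5 = 40 ≡ 1 (mod 13))
Combine: n ≡ Σ r_i×M_i×(M_i⁻¹ mod m_i) = 5×377×6 + 24×91×22 + 6×203×5 = 11310 + 48048 + 6090 = 65448
65448 mod 2639 = 2112
n ≡ 2112 (mod 2639)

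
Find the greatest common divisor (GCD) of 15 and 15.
15

Using the Euclidean algorithm:
15 = 1 × 15 + 0

GCD(15, 15) = 15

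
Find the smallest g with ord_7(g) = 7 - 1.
p - 1 = 6 has prime divisors 2, 3. h is a primitive root mod 7 iff h^(6/q) ≢ 1 (mod 7) for each such q.
h = 2: 2^3 ≡ 1, 2^2 ≡ 4 (mod 7); 2^3 ≡ 1, so not a primitive root.
h = 3: 3^3 ≡ 6, 3^2 ≡ 2 (mod 7); none is 1, so 3 has order 6 and is a primitive root.
The smallest primitive root mod 7 is g = 3.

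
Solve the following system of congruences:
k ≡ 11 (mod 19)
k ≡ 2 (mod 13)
106

Using the Chinese Remainder Theorem:
M = product of moduli = 247
For equation 1: M_1 = 13, 13 ≡ 13 (mod 19), inverse of 13 mod 19 is 3 (check: 13 × 3 = 39 ≡ 1 (mod 19))
For equation 2: M_2 = 19, 19 ≡ 6 (mod 13), inverse of 19 mod 13 is 11 (check: 6 × 11 = 66 ≡ 1 (mod 13))
Combine: k ≡ Σ r_i×M_i×(M_i⁻¹ mod m_i) = 11×13×3 + 2×19×11 = 429 + 418 = 847
847 mod 247 = 106
k ≡ 106 (mod 247)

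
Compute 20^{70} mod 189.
43

Using successive squaring:
Binary expansion of 70: 1000110
Powers of 20 mod 189 (each is the square of the previous):
  20^1 ≡ 20 (mod 189)
  20^2 ≡ 20² = 400 ≡ 22 (mod 189)
  20^4 ≡ 22² = 484 ≡ 106 (mod 189)
  20^8 ≡ 106² = 11236 ≡ 85 (mod 189)
  20^16 ≡ 85² = 7225 ≡ 43 (mod 189)
  20^32 ≡ 43² = 1849 ≡ 148 (mod 189)
  20^64 ≡ 148² = 21904 ≡ 169 (mod 189)
70 = 64 + 4 + 2, so 20^70 = 20^64 × 20^4 × 20^2 ≡ 169 × 106 × 22 (mod 189)
Multiplying step by step:
  169 × 106 = 17914 ≡ 148 (mod 189)
  148 × 22 = 3256 ≡ 43 (mod 189)
Result: 20^70 ≡ 43 (mod 189)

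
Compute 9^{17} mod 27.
0

Using successive squaring:
Binary expansion of 17: 10001
Powers of 9 mod 27 (each is the square of the previous):
  9^1 ≡ 9 (mod 27)
  9^2 ≡ 9² = 81 ≡ 0 (mod 27)
  9^4 ≡ 0² = 0 ≡ 0 (mod 27)
  9^8 ≡ 0² = 0 ≡ 0 (mod 27)
  9^16 ≡ 0² = 0 ≡ 0 (mod 27)
17 = 16 + 1, so 9^17 = 9^16 × 9^1 ≡ 0 × 9 (mod 27)
Multiplying step by step:
  0 × 9 = 0 ≡ 0 (mod 27)
Result: 9^17 ≡ 0 (mod 27)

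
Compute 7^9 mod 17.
9 = 8 + 1 (binary 1001). Repeated squaring mod 17: 7^1 ≡ 7; 7^2 ≡ 7² = 49 ≡ 15; 7^4 ≡ 15² = 225 ≡ 4; 7^8 ≡ 4² = 16 ≡ 16. Multiply: 7^9 = 7^8 × 7^1 ≡ 16 × 7 (mod 17): 16 × 7 = 112 ≡ 10. So 7^9 ≡ 10 (mod 17).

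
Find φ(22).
10

Prime factorization: 22 = 2 × 11
Using the formula φ(n) = n × Π(1 - 1/p) for each prime factor p:
φ(22) = 22 × (1 - 1/2) × (1 - 1/11)
φ(22) = 10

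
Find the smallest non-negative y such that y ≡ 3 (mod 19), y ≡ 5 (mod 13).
174

Using the Chinese Remainder Theorem:
M = product of moduli = 247
For equation 1: M_1 = 13, 13 ≡ 13 (mod 19), inverse of 13 mod 19 is 3 (check: 13 × 3 = 39 ≡ 1 (mod 19))
For equation 2: M_2 = 19, 19 ≡ 6 (mod 13), inverse of 19 mod 13 is 11 (check: 6 × 11 = 66 ≡ 1 (mod 13))
Combine: y ≡ Σ r_i×M_i×(M_i⁻¹ mod m_i) = 3×13×3 + 5×19×11 = 117 + 1045 = 1162
1162 mod 247 = 174
y ≡ 174 (mod 247)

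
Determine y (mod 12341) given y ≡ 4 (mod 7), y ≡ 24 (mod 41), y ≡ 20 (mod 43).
7158

Using the Chinese Remainder Theorem:
M = product of moduli = 12341
For equation 1: M_1 = 1763, 1763 ≡ 6 (mod 7), inverse of 1763 mod 7 is 6 (check: 6 × 6 = 36 ≡ 1 (mod 7))
For equation 2: M_2 = 301, 301 ≡ 14 (mod 41), inverse of 301 mod 41 is 3 (check: 14 × 3 = 42 ≡ 1 (mod 41))
For equation 3: M_3 = 287, 287 ≡ 29 (mod 43), inverse of 287 mod 43 is 3 (check: 29 × 3 = 87 ≡ 1 (mod 43))
Combine: y ≡ Σ r_i×M_i×(M_i⁻¹ mod m_i) = 4×1763×6 + 24×301×3 + 20×287×3 = 42312 + 21672 + 17220 = 81204
81204 mod 12341 = 7158
y ≡ 7158 (mod 12341)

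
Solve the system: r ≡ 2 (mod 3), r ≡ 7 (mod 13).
M = 3 × 13 = 39. M₁ = 13, y₁ ≡ 1 (mod 3). M₂ = 3, y₂ ≡ 9 (mod 13). r = 2×13×1 + 7×3×9 ≡ 20 (mod 39)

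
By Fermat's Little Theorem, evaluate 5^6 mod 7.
By Fermat's Little Theorem, 5^{6} ≡ 1 (mod 7) since 7 is prime and gcd(5, 7) = 1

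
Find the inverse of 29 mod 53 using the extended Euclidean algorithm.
Extended GCD: 29(11) + 53(-6) = 1. So 29^(-1) ≡ 11 ≡ 11 (mod 53). Verify: 29 × 11 = 319 ≡ 1 (mod 53)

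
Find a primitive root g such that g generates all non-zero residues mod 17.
p - 1 = 16 has prime divisors 2. h is a primitive root mod 17 iff h^(16/q) ≢ 1 (mod 17) for each such q.
h = 2: 2^8 ≡ 1 (mod 17); 2^8 ≡ 1, so not a primitive root.
h = 3: 3^8 ≡ 16 (mod 17); none is 1, so 3 has order 16 and is a primitive root.
The smallest primitive root mod 17 is g = 3.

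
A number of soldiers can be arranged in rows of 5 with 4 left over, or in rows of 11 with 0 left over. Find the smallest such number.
M = 5 × 11 = 55. M₁ = 11, y₁ ≡ 1 (mod 5). M₂ = 5, y₂ ≡ 9 (mod 11). z = 4×11×1 + 0×5×9 ≡ 44 (mod 55). The smallest positive such number is 44.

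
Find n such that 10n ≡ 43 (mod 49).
19

Since gcd(10, 49) = 1 divides 43, a solution exists.
Multiply both sides by the inverse of 10 mod 49:
  10^(-1) mod 49 = 5
  x ≡ 5 × 43 ≡ 215 ≡ 19 (mod 49)
Verification: 10 × 19 = 190 = 3 × 49 + 43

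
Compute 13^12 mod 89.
Using repeated squaring. 12 = 8 + 4 (binary 1100). Repeated squaring mod 89: 13^1 ≡ 13; 13^2 ≡ 13² = 169 ≡ 80; 13^4 ≡ 80² = 6400 ≡ 81; 13^8 ≡ 81² = 6561 ≡ 64. Multiply: 13^12 = 13^8 × 13^4 ≡ 64 × 81 (mod 89): 64 × 81 = 5184 ≡ 22. So 13^12 ≡ 22 (mod 89).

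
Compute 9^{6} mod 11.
9

Using successive squaring:
Binary expansion of 6: 110
Powers of 9 mod 11 (each is the square of the previous):
  9^1 ≡ 9 (mod 11)
  9^2 ≡ 9² = 81 ≡ 4 (mod 11)
  9^4 ≡ 4² = 16 ≡ 5 (mod 11)
6 = 4 + 2, so 9^6 = 9^4 × 9^2 ≡ 5 × 4 (mod 11)
Multiplying step by step:
  5 × 4 = 20 ≡ 9 (mod 11)
Result: 9^6 ≡ 9 (mod 11)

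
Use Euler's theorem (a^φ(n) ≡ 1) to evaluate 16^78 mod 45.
By Euler: 16^{24} ≡ 1 (mod 45) since gcd(16, 45) = 1. 78 = 3×24 + 6. So 16^{78} ≡ 16^{6} ≡ 1 (mod 45)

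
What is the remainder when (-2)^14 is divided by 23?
Using repeated squaring. (-2) ≡ 21 (mod 23). 14 = 8 + 4 + 2 (binary 1110). Repeated squaring mod 23: 21^1 ≡ 21; 21^2 ≡ 21² = 441 ≡ 4; 21^4 ≡ 4² = 16 ≡ 16; 21^8 ≡ 16² = 256 ≡ 3. Multiply: (-2)^14 ≡ 21^8 × 21^4 × 21^2 ≡ 3 × 16 × 4 (mod 23): 3 × 16 = 48 ≡ 2; 2 × 4 = 8 ≡ 8. So (-2)^14 ≡ 8 (mod 23).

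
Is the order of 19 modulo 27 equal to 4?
No, the actual order is 3, not 4.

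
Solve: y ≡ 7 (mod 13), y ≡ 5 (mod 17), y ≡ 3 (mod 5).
M = 13 × 17 × 5 = 1105. M₁ = 85, y₁ ≡ 2 (mod 13). M₂ = 65, y₂ ≡ 11 (mod 17). M₃ = 221, y₃ ≡ 1 (mod 5). y = 7×85×2 + 5×65×11 + 3×221×1 ≡ 1008 (mod 1105)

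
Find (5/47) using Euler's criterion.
(5/47) = 5^{23} mod 47 = -1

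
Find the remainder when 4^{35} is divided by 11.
By Fermat: 4^{10} ≡ 1 (mod 11). 35 = 3×10 + 5. So 4^{35} ≡ 4^{5} ≡ 1 (mod 11)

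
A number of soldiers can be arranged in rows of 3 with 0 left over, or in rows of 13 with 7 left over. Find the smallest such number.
M = 3 × 13 = 39. M₁ = 13, y₁ ≡ 1 (mod 3). M₂ = 3, y₂ ≡ 9 (mod 13). t = 0×13×1 + 7×3×9 ≡ 33 (mod 39). The smallest positive such number is 33.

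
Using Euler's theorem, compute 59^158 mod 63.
By Euler: 59^{36} ≡ 1 (mod 63) since gcd(59, 63) = 1. 158 = 4×36 + 14. So 59^{158} ≡ 59^{14} ≡ 16 (mod 63)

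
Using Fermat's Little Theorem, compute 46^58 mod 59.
By Fermat's Little Theorem, 46^{58} ≡ 1 (mod 59) since 59 is prime and gcd(46, 59) = 1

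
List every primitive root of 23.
Primitive roots mod 23: {5, 7, 10, 11, 14, 15, 17, 19, 20, 21}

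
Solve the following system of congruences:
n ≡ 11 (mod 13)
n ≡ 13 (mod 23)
128

Using the Chinese Remainder Theorem:
M = product of moduli = 299
For equation 1: M_1 = 23, 23 ≡ 10 (mod 13), inverse of 23 mod 13 is 4 (check: 10 × 4 = 40 ≡ 1 (mod 13))
For equation 2: M_2 = 13, 13 ≡ 13 (mod 23), inverse of 13 mod 23 is 16 (check: 13 × 16 = 208 ≡ 1 (mod 23))
Combine: n ≡ Σ r_i×M_i×(M_i⁻¹ mod m_i) = 11×23×4 + 13×13×16 = 1012 + 2704 = 3716
3716 mod 299 = 128
n ≡ 128 (mod 299)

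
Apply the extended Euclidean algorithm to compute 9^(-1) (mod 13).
Extended GCD: 9(3) + 13(-2) = 1. So 9^(-1) ≡ 3 ≡ 3 (mod 13). Verify: 9 × 3 = 27 ≡ 1 (mod 13)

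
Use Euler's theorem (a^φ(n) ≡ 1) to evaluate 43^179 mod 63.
By Euler: 43^{36} ≡ 1 (mod 63) since gcd(43, 63) = 1. 179 = 4×36 + 35. So 43^{179} ≡ 43^{35} ≡ 22 (mod 63)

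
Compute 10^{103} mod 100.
0

Using successive squaring:
Binary expansion of 103: 1100111
Powers of 10 mod 100 (each is the square of the previous):
  10^1 ≡ 10 (mod 100)
  10^2 ≡ 10² = 100 ≡ 0 (mod 100)
  10^4 ≡ 0² = 0 ≡ 0 (mod 100)
  10^8 ≡ 0² = 0 ≡ 0 (mod 100)
  10^16 ≡ 0² = 0 ≡ 0 (mod 100)
  10^32 ≡ 0² = 0 ≡ 0 (mod 100)
  10^64 ≡ 0² = 0 ≡ 0 (mod 100)
103 = 64 + 32 + 4 + 2 + 1, so 10^103 = 10^64 × 10^32 × 10^4 × 10^2 × 10^1 ≡ 0 × 0 × 0 × 0 × 10 (mod 100)
Multiplying step by step:
  0 × 0 = 0 ≡ 0 (mod 100)
  0 × 0 = 0 ≡ 0 (mod 100)
  0 × 0 = 0 ≡ 0 (mod 100)
  0 × 10 = 0 ≡ 0 (mod 100)
Result: 10^103 ≡ 0 (mod 100)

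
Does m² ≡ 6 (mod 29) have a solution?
By Euler's criterion: 6^{14} ≡ 1 (mod 29). Since this equals 1, 6 is a QR.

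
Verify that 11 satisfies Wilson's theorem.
(10)! mod 11 = 10. Since this equals -1 (mod 11), Wilson confirms 11 is prime.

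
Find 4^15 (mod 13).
Using Fermat: 4^{12} ≡ 1 (mod 13). 15 ≡ 3 (mod 12). So 4^{15} ≡ 4^{3} ≡ 12 (mod 13)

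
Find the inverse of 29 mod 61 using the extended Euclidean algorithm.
Extended GCD: 29(-21) + 61(10) = 1. So 29^(-1) ≡ 40 ≡ 40 (mod 61). Verify: 29 × 40 = 1160 ≡ 1 (mod 61)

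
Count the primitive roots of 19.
6

The number of primitive roots modulo p is φ(p-1) = φ(18)
φ(18) = 6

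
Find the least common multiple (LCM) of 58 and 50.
1450

First find GCD(58, 50) using the Euclidean algorithm:
58 = 1 × 50 + 8
50 = 6 × 8 + 2
8 = 4 × 2 + 0
GCD(58, 50) = 2

LCM formula: LCM(a, b) = (a × b) / GCD(a, b)
LCM(58, 50) = (58 × 50) / 2
LCM(58, 50) = 2900 / 2
LCM(58, 50) = 1450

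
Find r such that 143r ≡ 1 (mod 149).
143^(-1) ≡ 124 (mod 149). Verification: 143 × 124 = 17732 ≡ 1 (mod 149)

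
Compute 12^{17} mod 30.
12

Using successive squaring:
Binary expansion of 17: 10001
Powers of 12 mod 30 (each is the square of the previous):
  12^1 ≡ 12 (mod 30)
  12^2 ≡ 12² = 144 ≡ 24 (mod 30)
  12^4 ≡ 24² = 576 ≡ 6 (mod 30)
  12^8 ≡ 6² = 36 ≡ 6 (mod 30)
  12^16 ≡ 6² = 36 ≡ 6 (mod 30)
17 = 16 + 1, so 12^17 = 12^16 × 12^1 ≡ 6 × 12 (mod 30)
Multiplying step by step:
  6 × 12 = 72 ≡ 12 (mod 30)
Result: 12^17 ≡ 12 (mod 30)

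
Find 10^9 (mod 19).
9 = 8 + 1 (binary 1001). Repeated squaring mod 19: 10^1 ≡ 10; 10^2 ≡ 10² = 100 ≡ 5; 10^4 ≡ 5² = 25 ≡ 6; 10^8 ≡ 6² = 36 ≡ 17. Multiply: 10^9 = 10^8 × 10^1 ≡ 17 × 10 (mod 19): 17 × 10 = 170 ≡ 18. So 10^9 ≡ 18 (mod 19).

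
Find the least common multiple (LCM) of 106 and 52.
2756

First find GCD(106, 52) using the Euclidean algorithm:
106 = 2 × 52 + 2
52 = 26 × 2 + 0
GCD(106, 52) = 2

LCM formula: LCM(a, b) = (a × b) / GCD(a, b)
LCM(106, 52) = (106 × 52) / 2
LCM(106, 52) = 5512 / 2
LCM(106, 52) = 2756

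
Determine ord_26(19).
Powers of 19 mod 26: 19^1≡19, 19^2≡23, 19^3≡21, 19^4≡9, 19^5≡15, 19^6≡25, 19^7≡7, 19^8≡3, 19^9≡5, 19^10≡17, 19^11≡11, 19^12≡1. Order = 12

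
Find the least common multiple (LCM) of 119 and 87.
10353

First find GCD(119, 87) using the Euclidean algorithm:
119 = 1 × 87 + 32
87 = 2 × 32 + 23
32 = 1 × 23 + 9
23 = 2 × 9 + 5
9 = 1 × 5 + 4
5 = 1 × 4 + 1
4 = 4 × 1 + 0
GCD(119, 87) = 1

LCM formula: LCM(a, b) = (a × b) / GCD(a, b)
LCM(119, 87) = (119 × 87) / 1
LCM(119, 87) = 10353 / 1
LCM(119, 87) = 10353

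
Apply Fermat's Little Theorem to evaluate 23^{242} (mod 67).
29

By Fermat's Little Theorem, a^(p-1) ≡ 1 (mod p) for prime p and gcd(a, p) = 1
Here p = 67, so 23^66 ≡ 1 (mod 67)
We can reduce the exponent: 242 mod 66 = 44
So 23^242 ≡ 23^44 (mod 67)
Computing: 23^44 mod 67 = 29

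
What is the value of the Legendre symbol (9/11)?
(9/11) = 9^{5} mod 11 = 1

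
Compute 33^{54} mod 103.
93

Using successive squaring:
Binary expansion of 54: 110110
Powers of 33 mod 103 (each is the square of the previous):
  33^1 ≡ 33 (mod 103)
  33^2 ≡ 33² = 1089 ≡ 59 (mod 103)
  33^4 ≡ 59² = 3481 ≡ 82 (mod 103)
  33^8 ≡ 82² = 6724 ≡ 29 (mod 103)
  33^16 ≡ 29² = 841 ≡ 17 (mod 103)
  33^32 ≡ 17² = 289 ≡ 83 (mod 103)
54 = 32 + 16 + 4 + 2, so 33^54 = 33^32 × 33^16 × 33^4 × 33^2 ≡ 83 × 17 × 82 × 59 (mod 103)
Multiplying step by step:
  83 × 17 = 1411 ≡ 72 (mod 103)
  72 × 82 = 5904 ≡ 33 (mod 103)
  33 × 59 = 1947 ≡ 93 (mod 103)
Result: 33^54 ≡ 93 (mod 103)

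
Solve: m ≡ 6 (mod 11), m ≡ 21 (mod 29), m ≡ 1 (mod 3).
M = 11 × 29 × 3 = 957. M₁ = 87, y₁ ≡ 10 (mod 11). M₂ = 33, y₂ ≡ 22 (mod 29). M₃ = 319, y₃ ≡ 1 (mod 3). m = 6×87×10 + 21×33×22 + 1×319×1 ≡ 688 (mod 957)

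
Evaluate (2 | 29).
(2/29) = 2^{14} mod 29 = -1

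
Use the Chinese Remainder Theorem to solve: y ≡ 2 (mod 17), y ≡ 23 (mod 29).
342

Using the Chinese Remainder Theorem:
M = product of moduli = 493
For equation 1: M_1 = 29, 29 ≡ 12 (mod 17), inverse of 29 mod 17 is 10 (check: 12 × 10 = 120 ≡ 1 (mod 17))
For equation 2: M_2 = 17, 17 ≡ 17 (mod 29), inverse of 17 mod 29 is 12 (check: 17 × 12 = 204 ≡ 1 (mod 29))
Combine: y ≡ Σ r_i×M_i×(M_i⁻¹ mod m_i) = 2×29×10 + 23×17×12 = 580 + 4692 = 5272
5272 mod 493 = 342
y ≡ 342 (mod 493)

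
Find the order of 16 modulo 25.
Powers of 16 mod 25: 16^1≡16, 16^2≡6, 16^3≡21, 16^4≡11, 16^5≡1. Order = 5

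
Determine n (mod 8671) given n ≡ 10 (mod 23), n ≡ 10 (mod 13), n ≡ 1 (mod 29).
8382

Using the Chinese Remainder Theorem:
M = product of moduli = 8671
For equation 1: M_1 = 377, 377 ≡ 9 (mod 23), inverse of 377 mod 23 is 18 (check: 9 × 18 = 162 ≡ 1 (mod 23))
For equation 2: M_2 = 667, 667 ≡ 4 (mod 13), inverse of 667 mod 13 is 10 (check: 4 × 10 = 40 ≡ 1 (mod 13))
For equation 3: M_3 = 299, 299 ≡ 9 (mod 29), inverse of 299 mod 29 is 13 (check: 9 × 13 = 117 ≡ 1 (mod 29))
Combine: n ≡ Σ r_i×M_i×(M_i⁻¹ mod m_i) = 10×377×18 + 10×667×10 + 1×299×13 = 67860 + 66700 + 3887 = 138447
138447 mod 8671 = 8382
n ≡ 8382 (mod 8671)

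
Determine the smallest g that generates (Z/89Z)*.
3

A primitive root g modulo p has order p-1 = 88
Prime divisors of 88: [2, 11]
g is a primitive root iff g^(88/q) ≢ 1 (mod 89) for each prime divisor q
Testing small values:
  g = 2: 2^44 ≡ 1, 2^8 ≡ 78 (mod 89) → 2^44 ≡ 1, not primitive root
  g = 3: 3^44 ≡ 88, 3^8 ≡ 64 (mod 89) → none is 1, primitive root!
The smallest primitive root is 3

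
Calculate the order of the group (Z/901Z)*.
832

Prime factorization: 901 = 17 × 53
Using the formula φ(n) = n × Π(1 - 1/p) for each prime factor p:
φ(901) = 901 × (1 - 1/17) × (1 - 1/53)
φ(901) = 832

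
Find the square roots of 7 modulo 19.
The square roots of 7 mod 19 are 11 and 8. Verify: 11² = 121 ≡ 7 (mod 19)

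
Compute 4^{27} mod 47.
21

Using successive squaring:
Binary expansion of 27: 11011
Powers of 4 mod 47 (each is the square of the previous):
  4^1 ≡ 4 (mod 47)
  4^2 ≡ 4² = 16 ≡ 16 (mod 47)
  4^4 ≡ 16² = 256 ≡ 21 (mod 47)
  4^8 ≡ 21² = 441 ≡ 18 (mod 47)
  4^16 ≡ 18² = 324 ≡ 42 (mod 47)
27 = 16 + 8 + 2 + 1, so 4^27 = 4^16 × 4^8 × 4^2 × 4^1 ≡ 42 × 18 × 16 × 4 (mod 47)
Multiplying step by step:
  42 × 18 = 756 ≡ 4 (mod 47)
  4 × 16 = 64 ≡ 17 (mod 47)
  17 × 4 = 68 ≡ 21 (mod 47)
Result: 4^27 ≡ 21 (mod 47)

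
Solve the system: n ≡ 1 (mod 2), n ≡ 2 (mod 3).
M = 2 × 3 = 6. M₁ = 3, y₁ ≡ 1 (mod 2). M₂ = 2, y₂ ≡ 2 (mod 3). n = 1×3×1 + 2×2×2 ≡ 5 (mod 6)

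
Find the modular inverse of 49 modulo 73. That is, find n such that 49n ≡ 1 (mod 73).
3

Using Extended Euclidean Algorithm:
gcd(49, 73) = 1
Bezout coefficients: 49 × 3 + 73 × -2 = 1
So 49 × 3 ≡ 1 (mod 73)
The inverse is 3 mod 73 = 3
Verification: 49 × 3 = 147 = 2 × 73 + 1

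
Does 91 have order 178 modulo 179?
p - 1 = 178 has prime divisors 2, 89. Check 91^(178/q) mod 179 for each: 91^(178/2) = 91^89 ≡ 178, 91^(178/89) = 91^2 ≡ 47 (mod 179). None of these is 1, so 91 has order 178 = φ(179), so it is a primitive root mod 179.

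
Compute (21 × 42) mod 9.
0

(21 × 42) = 882
882 mod 9 = 0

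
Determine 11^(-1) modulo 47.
11^(-1) ≡ 30 (mod 47). Verification: 11 × 30 = 330 ≡ 1 (mod 47)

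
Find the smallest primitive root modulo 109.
p - 1 = 108 has prime divisors 2, 3. h is a primitive root mod 109 iff h^(108/q) ≢ 1 (mod 109) for each such q.
h = 2: 2^54 ≡ 108, 2^36 ≡ 1 (mod 109); 2^36 ≡ 1, so not a primitive root.
h = 3: 3^54 ≡ 1, 3^36 ≡ 63 (mod 109); 3^54 ≡ 1, so not a primitive root.
h = 4: 4^54 ≡ 1, 4^36 ≡ 1 (mod 109); 4^54 ≡ 1, so not a primitive root.
h = 5: 5^54 ≡ 1, 5^36 ≡ 63 (mod 109); 5^54 ≡ 1, so not a primitive root.
h = 6: 6^54 ≡ 108, 6^36 ≡ 63 (mod 109); none is 1, so 6 has order 108 and is a primitive root.
The smallest primitive root mod 109 is g = 6.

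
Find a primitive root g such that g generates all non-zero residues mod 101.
p - 1 = 100 has prime divisors 2, 5. h is a primitive root mod 101 iff h^(100/q) ≢ 1 (mod 101) for each such q.
h = 2: 2^50 ≡ 100, 2^20 ≡ 95 (mod 101); none is 1, so 2 has order 100 and is a primitive root.
The smallest primitive root mod 101 is g = 2.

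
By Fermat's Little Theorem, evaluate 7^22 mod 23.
By Fermat's Little Theorem, 7^{22} ≡ 1 (mod 23) since 23 is prime and gcd(7, 23) = 1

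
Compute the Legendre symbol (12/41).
(12/41) = 12^{20} mod 41 = -1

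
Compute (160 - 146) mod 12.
2

(160 - 146) = 14
14 mod 12 = 2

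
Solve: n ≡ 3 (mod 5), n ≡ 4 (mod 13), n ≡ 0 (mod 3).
M = 5 × 13 × 3 = 195. M₁ = 39, y₁ ≡ 4 (mod 5). M₂ = 15, y₂ ≡ 7 (mod 13). M₃ = 65, y₃ ≡ 2 (mod 3). n = 3×39×4 + 4×15×7 + 0×65×2 ≡ 108 (mod 195)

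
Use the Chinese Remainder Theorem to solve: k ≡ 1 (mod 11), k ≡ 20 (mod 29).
78

Using the Chinese Remainder Theorem:
M = product of moduli = 319
For equation 1: M_1 = 29, 29 ≡ 7 (mod 11), inverse of 29 mod 11 is 8 (check: 7 × 8 = 56 ≡ 1 (mod 11))
For equation 2: M_2 = 11, 11 ≡ 11 (mod 29), inverse of 11 mod 29 is 8 (check: 11 × 8 = 88 ≡ 1 (mod 29))
Combine: k ≡ Σ r_i×M_i×(M_i⁻¹ mod m_i) = 1×29×8 + 20×11×8 = 232 + 1760 = 1992
1992 mod 319 = 78
k ≡ 78 (mod 319)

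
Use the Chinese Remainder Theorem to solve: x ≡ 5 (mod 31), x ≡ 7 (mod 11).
315

Using the Chinese Remainder Theorem:
M = product of moduli = 341
For equation 1: M_1 = 11, 11 ≡ 11 (mod 31), inverse of 11 mod 31 is 17 (check: 11 × 17 = 187 ≡ 1 (mod 31))
For equation 2: M_2 = 31, 31 ≡ 9 (mod 11), inverse of 31 mod 11 is 5 (check: 9 × 5 = 45 ≡ 1 (mod 11))
Combine: x ≡ Σ r_i×M_i×(M_i⁻¹ mod m_i) = 5×11×17 + 7×31×5 = 935 + 1085 = 2020
2020 mod 341 = 315
x ≡ 315 (mod 341)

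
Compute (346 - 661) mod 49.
28

(346 - 661) = -315
-315 mod 49 = 28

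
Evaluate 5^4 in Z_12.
4 = 4 (binary 100). Repeated squaring mod 12: 5^1 ≡ 5; 5^2 ≡ 5² = 25 ≡ 1; 5^4 ≡ 1² = 1 ≡ 1. So 5^4 ≡ 1 (mod 12).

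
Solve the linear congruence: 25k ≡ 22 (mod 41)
14

Since gcd(25, 41) = 1 divides 22, a solution exists.
Multiply both sides by the inverse of 25 mod 41:
  25^(-1) mod 41 = 23
  x ≡ 23 × 22 ≡ 506 ≡ 14 (mod 41)
Verification: 25 × 14 = 350 = 8 × 41 + 22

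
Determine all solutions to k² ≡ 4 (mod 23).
The square roots of 4 mod 23 are 2 and 21. Verify: 2² = 4 ≡ 4 (mod 23)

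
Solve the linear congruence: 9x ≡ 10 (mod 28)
26

Since gcd(9, 28) = 1 divides 10, a solution exists.
Multiply both sides by the inverse of 9 mod 28:
  9^(-1) mod 28 = 25
  x ≡ 25 × 10 ≡ 250 ≡ 26 (mod 28)
Verification: 9 × 26 = 234 = 8 × 28 + 10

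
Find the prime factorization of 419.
419

Divide by primes starting from smallest:
419 ÷ 419 = 1

419 = 419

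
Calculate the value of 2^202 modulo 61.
Using Fermat: 2^{60} ≡ 1 (mod 61). 202 ≡ 22 (mod 60). So 2^{202} ≡ 2^{22} ≡ 5 (mod 61)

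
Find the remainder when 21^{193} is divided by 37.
By Fermat: 21^{36} ≡ 1 (mod 37). 193 = 5×36 + 13. So 21^{193} ≡ 21^{13} ≡ 28 (mod 37)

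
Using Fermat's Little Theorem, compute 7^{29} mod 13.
11

By Fermat's Little Theorem, a^(p-1) ≡ 1 (mod p) for prime p and gcd(a, p) = 1
Here p = 13, so 7^12 ≡ 1 (mod 13)
We can reduce the exponent: 29 mod 12 = 5
So 7^29 ≡ 7^5 (mod 13)
Computing: 7^5 mod 13 = 11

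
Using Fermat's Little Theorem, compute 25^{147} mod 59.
35

By Fermat's Little Theorem, a^(p-1) ≡ 1 (mod p) for prime p and gcd(a, p) = 1
Here p = 59, so 25^58 ≡ 1 (mod 59)
We can reduce the exponent: 147 mod 58 = 31
So 25^147 ≡ 25^31 (mod 59)
Computing: 25^31 mod 59 = 35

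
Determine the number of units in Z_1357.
1276

Prime factorization: 1357 = 23 × 59
Using the formula φ(n) = n × Π(1 - 1/p) for each prime factor p:
φ(1357) = 1357 × (1 - 1/23) × (1 - 1/59)
φ(1357) = 1276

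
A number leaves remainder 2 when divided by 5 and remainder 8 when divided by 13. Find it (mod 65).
M = 5 × 13 = 65. M₁ = 13, y₁ ≡ 2 (mod 5). M₂ = 5, y₂ ≡ 8 (mod 13). k = 2×13×2 + 8×5×8 ≡ 47 (mod 65)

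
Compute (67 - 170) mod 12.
5

(67 - 170) = -103
-103 mod 12 = 5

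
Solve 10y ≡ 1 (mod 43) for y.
10^(-1) ≡ 13 (mod 43). Verification: 10 × 13 = 130 ≡ 1 (mod 43)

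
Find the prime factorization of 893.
19 × 47

Divide by primes starting from smallest:
893 ÷ 19 = 47
47 ÷ 47 = 1

893 = 19 × 47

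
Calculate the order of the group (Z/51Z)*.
32

Prime factorization: 51 = 3 × 17
Using the formula φ(n) = n × Π(1 - 1/p) for each prime factor p:
φ(51) = 51 × (1 - 1/3) × (1 - 1/17)
φ(51) = 32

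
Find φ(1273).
1188

Prime factorization: 1273 = 19 × 67
Using the formula φ(n) = n × Π(1 - 1/p) for each prime factor p:
φ(1273) = 1273 × (1 - 1/19) × (1 - 1/67)
φ(1273) = 1188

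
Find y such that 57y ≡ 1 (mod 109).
57^(-1) ≡ 44 (mod 109). Verification: 57 × 44 = 2508 ≡ 1 (mod 109)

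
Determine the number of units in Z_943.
880

Prime factorization: 943 = 23 × 41
Using the formula φ(n) = n × Π(1 - 1/p) for each prime factor p:
φ(943) = 943 × (1 - 1/23) × (1 - 1/41)
φ(943) = 880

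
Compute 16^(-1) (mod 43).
16^(-1) ≡ 35 (mod 43). Verification: 16 × 35 = 560 ≡ 1 (mod 43)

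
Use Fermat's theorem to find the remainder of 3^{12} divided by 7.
1

By Fermat's Little Theorem, a^(p-1) ≡ 1 (mod p) for prime p and gcd(a, p) = 1
Here p = 7, so 3^6 ≡ 1 (mod 7)
We can reduce the exponent: 12 mod 6 = 0
So 3^12 ≡ 3^0 (mod 7)
Computing: 3^0 mod 7 = 1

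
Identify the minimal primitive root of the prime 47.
p - 1 = 46 has prime divisors 2, 23. h is a primitive root mod 47 iff h^(46/q) ≢ 1 (mod 47) for each such q.
h = 2: 2^23 ≡ 1, 2^2 ≡ 4 (mod 47); 2^23 ≡ 1, so not a primitive root.
h = 3: 3^23 ≡ 1, 3^2 ≡ 9 (mod 47); 3^23 ≡ 1, so not a primitive root.
h = 4: 4^23 ≡ 1, 4^2 ≡ 16 (mod 47); 4^23 ≡ 1, so not a primitive root.
h = 5: 5^23 ≡ 46, 5^2 ≡ 25 (mod 47); none is 1, so 5 has order 46 and is a primitive root.
The smallest primitive root mod 47 is g = 5.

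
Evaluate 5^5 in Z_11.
5 = 4 + 1 (binary 101). Repeated squaring mod 11: 5^1 ≡ 5; 5^2 ≡ 5² = 25 ≡ 3; 5^4 ≡ 3² = 9 ≡ 9. Multiply: 5^5 = 5^4 × 5^1 ≡ 9 × 5 (mod 11): 9 × 5 = 45 ≡ 1. So 5^5 ≡ 1 (mod 11).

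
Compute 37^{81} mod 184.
109

Using successive squaring:
Binary expansion of 81: 1010001
Powers of 37 mod 184 (each is the square of the previous):
  37^1 ≡ 37 (mod 184)
  37^2 ≡ 37² = 1369 ≡ 81 (mod 184)
  37^4 ≡ 81² = 6561 ≡ 121 (mod 184)
  37^8 ≡ 121² = 14641 ≡ 105 (mod 184)
  37^16 ≡ 105² = 11025 ≡ 169 (mod 184)
  37^32 ≡ 169² = 28561 ≡ 41 (mod 184)
  37^64 ≡ 41² = 1681 ≡ 25 (mod 184)
81 = 64 + 16 + 1, so 37^81 = 37^64 × 37^16 × 37^1 ≡ 25 × 169 × 37 (mod 184)
Multiplying step by step:
  25 × 169 = 4225 ≡ 177 (mod 184)
  177 × 37 = 6549 ≡ 109 (mod 184)
Result: 37^81 ≡ 109 (mod 184)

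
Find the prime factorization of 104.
2^3 × 13

Divide by primes starting from smallest:
104 ÷ 2 = 52
52 ÷ 2 = 26
26 ÷ 2 = 13
13 ÷ 13 = 1

104 = 2^3 × 13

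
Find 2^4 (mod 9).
4 = 4 (binary 100). Repeated squaring mod 9: 2^1 ≡ 2; 2^2 ≡ 2² = 4 ≡ 4; 2^4 ≡ 4² = 16 ≡ 7. So 2^4 ≡ 7 (mod 9).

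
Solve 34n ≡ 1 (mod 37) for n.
12

Using Extended Euclidean Algorithm:
gcd(34, 37) = 1
Bezout coefficients: 34 × 12 + 37 × -11 = 1
So 34 × 12 ≡ 1 (mod 37)
The inverse is 12 mod 37 = 12
Verification: 34 × 12 = 408 = 11 × 37 + 1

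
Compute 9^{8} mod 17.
1

Using successive squaring:
Binary expansion of 8: 1000
Powers of 9 mod 17 (each is the square of the previous):
  9^1 ≡ 9 (mod 17)
  9^2 ≡ 9² = 81 ≡ 13 (mod 17)
  9^4 ≡ 13² = 169 ≡ 16 (mod 17)
  9^8 ≡ 16² = 256 ≡ 1 (mod 17)
8 is a power of 2, so 9^8 is the last square: ≡ 1 (mod 17)
Result: 9^8 ≡ 1 (mod 17)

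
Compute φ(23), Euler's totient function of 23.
22

Prime factorization: 23 = 23
Using the formula φ(n) = n × Π(1 - 1/p) for each prime factor p:
φ(23) = 23 × (1 - 1/23)
φ(23) = 22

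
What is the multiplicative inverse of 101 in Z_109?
101^(-1) ≡ 68 (mod 109). Verification: 101 × 68 = 6868 ≡ 1 (mod 109)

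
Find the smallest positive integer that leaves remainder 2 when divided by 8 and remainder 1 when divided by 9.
M = 8 × 9 = 72. M₁ = 9, y₁ ≡ 1 (mod 8). M₂ = 8, y₂ ≡ 8 (mod 9). z = 2×9×1 + 1×8×8 ≡ 10 (mod 72). The smallest positive such number is 10.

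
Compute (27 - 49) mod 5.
3

(27 - 49) = -22
-22 mod 5 = 3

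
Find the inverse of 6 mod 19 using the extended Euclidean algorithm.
Extended GCD: 6(-3) + 19(1) = 1. So 6^(-1) ≡ 16 ≡ 16 (mod 19). Verify: 6 × 16 = 96 ≡ 1 (mod 19)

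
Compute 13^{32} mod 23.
16

Using successive squaring:
Binary expansion of 32: 100000
Powers of 13 mod 23 (each is the square of the previous):
  13^1 ≡ 13 (mod 23)
  13^2 ≡ 13² = 169 ≡ 8 (mod 23)
  13^4 ≡ 8² = 64 ≡ 18 (mod 23)
  13^8 ≡ 18² = 324 ≡ 2 (mod 23)
  13^16 ≡ 2² = 4 ≡ 4 (mod 23)
  13^32 ≡ 4² = 16 ≡ 16 (mod 23)
32 is a power of 2, so 13^32 is the last square: ≡ 16 (mod 23)
Result: 13^32 ≡ 16 (mod 23)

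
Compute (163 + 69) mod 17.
11

(163 + 69) = 232
232 mod 17 = 11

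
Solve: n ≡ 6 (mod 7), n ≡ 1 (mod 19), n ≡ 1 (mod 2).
M = 7 × 19 × 2 = 266. M₁ = 38, y₁ ≡ 5 (mod 7). M₂ = 14, y₂ ≡ 15 (mod 19). M₃ = 133, y₃ ≡ 1 (mod 2). n = 6×38×5 + 1×14×15 + 1×133×1 ≡ 153 (mod 266)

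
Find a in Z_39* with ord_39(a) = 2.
25 has order 2 mod 39 since 25^{2} ≡ 1 (mod 39) and no smaller power works.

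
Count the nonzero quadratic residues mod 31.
For prime 31, there are (p-1)/2 = (31-1)/2 = 15 quadratic residues (excluding 0).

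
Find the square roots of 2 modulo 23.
The square roots of 2 mod 23 are 18 and 5. Verify: 18² = 324 ≡ 2 (mod 23)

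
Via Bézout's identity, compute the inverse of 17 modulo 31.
Extended GCD: 17(11) + 31(-6) = 1. So 17^(-1) ≡ 11 ≡ 11 (mod 31). Verify: 17 × 11 = 187 ≡ 1 (mod 31)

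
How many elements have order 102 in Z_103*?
Number of primitive roots mod 103 = φ(102) = 32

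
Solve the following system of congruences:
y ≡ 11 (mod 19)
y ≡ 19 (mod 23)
410

Using the Chinese Remainder Theorem:
M = product of moduli = 437
For equation 1: M_1 = 23, 23 ≡ 4 (mod 19), inverse of 23 mod 19 is 5 (check: 4 × 5 = 20 ≡ 1 (mod 19))
For equation 2: M_2 = 19, 19 ≡ 19 (mod 23), inverse of 19 mod 23 is 17 (check: 19 × 17 = 323 ≡ 1 (mod 23))
Combine: y ≡ Σ r_i×M_i×(M_i⁻¹ mod m_i) = 11×23×5 + 19×19×17 = 1265 + 6137 = 7402
7402 mod 437 = 410
y ≡ 410 (mod 437)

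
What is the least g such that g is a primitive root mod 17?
p - 1 = 16 has prime divisors 2. h is a primitive root mod 17 iff h^(16/q) ≢ 1 (mod 17) for each such q.
h = 2: 2^8 ≡ 1 (mod 17); 2^8 ≡ 1, so not a primitive root.
h = 3: 3^8 ≡ 16 (mod 17); none is 1, so 3 has order 16 and is a primitive root.
The smallest primitive root mod 17 is g = 3.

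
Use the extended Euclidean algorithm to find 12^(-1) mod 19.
Extended GCD: 12(8) + 19(-5) = 1. So 12^(-1) ≡ 8 ≡ 8 (mod 19). Verify: 12 × 8 = 96 ≡ 1 (mod 19)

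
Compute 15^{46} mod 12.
9

Using successive squaring:
Binary expansion of 46: 101110
Powers of 15 mod 12 (each is the square of the previous):
  15^1 ≡ 3 (mod 12)
  15^2 ≡ 3² = 9 ≡ 9 (mod 12)
  15^4 ≡ 9² = 81 ≡ 9 (mod 12)
  15^8 ≡ 9² = 81 ≡ 9 (mod 12)
  15^16 ≡ 9² = 81 ≡ 9 (mod 12)
  15^32 ≡ 9² = 81 ≡ 9 (mod 12)
46 = 32 + 8 + 4 + 2, so 15^46 = 15^32 × 15^8 × 15^4 × 15^2 ≡ 9 × 9 × 9 × 9 (mod 12)
Multiplying step by step:
  9 × 9 = 81 ≡ 9 (mod 12)
  9 × 9 = 81 ≡ 9 (mod 12)
  9 × 9 = 81 ≡ 9 (mod 12)
Result: 15^46 ≡ 9 (mod 12)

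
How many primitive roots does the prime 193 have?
Number of primitive roots mod 193 = φ(192) = 64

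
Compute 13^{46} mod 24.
1

Using successive squaring:
Binary expansion of 46: 101110
Powers of 13 mod 24 (each is the square of the previous):
  13^1 ≡ 13 (mod 24)
  13^2 ≡ 13² = 169 ≡ 1 (mod 24)
  13^4 ≡ 1² = 1 ≡ 1 (mod 24)
  13^8 ≡ 1² = 1 ≡ 1 (mod 24)
  13^16 ≡ 1² = 1 ≡ 1 (mod 24)
  13^32 ≡ 1² = 1 ≡ 1 (mod 24)
46 = 32 + 8 + 4 + 2, so 13^46 = 13^32 × 13^8 × 13^4 × 13^2 ≡ 1 × 1 × 1 × 1 (mod 24)
Multiplying step by step:
  1 × 1 = 1 ≡ 1 (mod 24)
  1 × 1 = 1 ≡ 1 (mod 24)
  1 × 1 = 1 ≡ 1 (mod 24)
Result: 13^46 ≡ 1 (mod 24)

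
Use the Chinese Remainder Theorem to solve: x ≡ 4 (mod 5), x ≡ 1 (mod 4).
M = 5 × 4 = 20. M₁ = 4, y₁ ≡ 4 (mod 5). M₂ = 5, y₂ ≡ 1 (mod 4). x = 4×4×4 + 1×5×1 ≡ 9 (mod 20)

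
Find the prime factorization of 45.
3^2 × 5

Divide by primes starting from smallest:
45 ÷ 3 = 15
15 ÷ 3 = 5
5 ÷ 5 = 1

45 = 3^2 × 5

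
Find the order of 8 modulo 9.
Powers of 8 mod 9: 8^1≡8, 8^2≡1. Order = 2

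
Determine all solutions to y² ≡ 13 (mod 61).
The square roots of 13 mod 61 are 47 and 14. Verify: 47² = 2209 ≡ 13 (mod 61)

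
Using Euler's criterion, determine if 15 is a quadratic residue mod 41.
By Euler's criterion: 15^{20} ≡ 40 (mod 41). Since this equals -1 (≡ 40), 15 is not a QR.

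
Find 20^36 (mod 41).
Using repeated squaring. 36 = 32 + 4 (binary 100100). Repeated squaring mod 41: 20^1 ≡ 20; 20^2 ≡ 20² = 400 ≡ 31; 20^4 ≡ 31² = 961 ≡ 18; 20^8 ≡ 18² = 324 ≡ 37; 20^16 ≡ 37² = 1369 ≡ 16; 20^32 ≡ 16² = 256 ≡ 10. Multiply: 20^36 = 20^32 × 20^4 ≡ 10 × 18 (mod 41): 10 × 18 = 180 ≡ 16. So 20^36 ≡ 16 (mod 41).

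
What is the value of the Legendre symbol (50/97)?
(50/97) = 50^{48} mod 97 = 1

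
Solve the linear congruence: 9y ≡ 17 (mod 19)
4

Since gcd(9, 19) = 1 divides 17, a solution exists.
Multiply both sides by the inverse of 9 mod 19:
  9^(-1) mod 19 = 17
  x ≡ 17 × 17 ≡ 289 ≡ 4 (mod 19)
Verification: 9 × 4 = 36 = 1 × 19 + 17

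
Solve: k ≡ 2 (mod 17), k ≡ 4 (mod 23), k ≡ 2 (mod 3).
M = 17 × 23 × 3 = 1173. M₁ = 69, y₁ ≡ 1 (mod 17). M₂ = 51, y₂ ≡ 14 (mod 23). M₃ = 391, y₃ ≡ 1 (mod 3). k = 2×69×1 + 4×51×14 + 2×391×1 ≡ 257 (mod 1173)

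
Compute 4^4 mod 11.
4 = 4 (binary 100). Repeated squaring mod 11: 4^1 ≡ 4; 4^2 ≡ 4² = 16 ≡ 5; 4^4 ≡ 5² = 25 ≡ 3. So 4^4 ≡ 3 (mod 11).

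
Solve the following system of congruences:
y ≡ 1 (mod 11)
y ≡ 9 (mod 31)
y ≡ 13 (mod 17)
5589

Using the Chinese Remainder Theorem:
M = product of moduli = 5797
For equation 1: M_1 = 527, 527 ≡ 10 (mod 11), inverse of 527 mod 11 is 10 (check: 10 × 10 = 100 ≡ 1 (mod 11))
For equation 2: M_2 = 187, 187 ≡ 1 (mod 31), inverse of 187 mod 31 is 1 (check: 1 × 1 = 1 ≡ 1 (mod 31))
For equation 3: M_3 = 341, 341 ≡ 1 (mod 17), inverse of 341 mod 17 is 1 (check: 1 × 1 = 1 ≡ 1 (mod 17))
Combine: y ≡ Σ r_i×M_i×(M_i⁻¹ mod m_i) = 1×527×10 + 9×187×1 + 13×341×1 = 5270 + 1683 + 4433 = 11386
11386 mod 5797 = 5589
y ≡ 5589 (mod 5797)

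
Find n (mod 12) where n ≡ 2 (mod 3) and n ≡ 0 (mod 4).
M = 3 × 4 = 12. M₁ = 4, y₁ ≡ 1 (mod 3). M₂ = 3, y₂ ≡ 3 (mod 4). n = 2×4×1 + 0×3×3 ≡ 8 (mod 12)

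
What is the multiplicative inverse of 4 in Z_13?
10

Using Extended Euclidean Algorithm:
gcd(4, 13) = 1
Bezout coefficients: 4 × -3 + 13 × 1 = 1
So 4 × -3 ≡ 1 (mod 13)
The inverse is -3 mod 13 = 10
Verification: 4 × 10 = 40 = 3 × 13 + 1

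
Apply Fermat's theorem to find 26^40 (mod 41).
By Fermat's Little Theorem, 26^{40} ≡ 1 (mod 41) since 41 is prime and gcd(26, 41) = 1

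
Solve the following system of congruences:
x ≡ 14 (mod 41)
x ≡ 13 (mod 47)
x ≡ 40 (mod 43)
52371

Using the Chinese Remainder Theorem:
M = product of moduli = 82861
For equation 1: M_1 = 2021, 2021 ≡ 12 (mod 41), inverse of 2021 mod 41 is 24 (check: 12 × 24 = 288 ≡ 1 (mod 41))
For equation 2: M_2 = 1763, 1763 ≡ 24 (mod 47), inverse of 1763 mod 47 is 2 (check: 24 × 2 = 48 ≡ 1 (mod 47))
For equation 3: M_3 = 1927, 1927 ≡ 35 (mod 43), inverse of 1927 mod 43 is 16 (check: 35 × 16 = 560 ≡ 1 (mod 43))
Combine: x ≡ Σ r_i×M_i×(M_i⁻¹ mod m_i) = 14×2021×24 + 13×1763×2 + 40×1927×16 = 679056 + 45838 + 1233280 = 1958174
1958174 mod 82861 = 52371
x ≡ 52371 (mod 82861)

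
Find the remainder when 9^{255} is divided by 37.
By Fermat: 9^{36} ≡ 1 (mod 37). 255 = 7×36 + 3. So 9^{255} ≡ 9^{3} ≡ 26 (mod 37)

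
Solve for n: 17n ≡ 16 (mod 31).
21

Since gcd(17, 31) = 1 divides 16, a solution exists.
Multiply both sides by the inverse of 17 mod 31:
  17^(-1) mod 31 = 11
  x ≡ 11 × 16 ≡ 176 ≡ 21 (mod 31)
Verification: 17 × 21 = 357 = 11 × 31 + 16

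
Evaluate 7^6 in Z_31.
6 = 4 + 2 (binary 110). Repeated squaring mod 31: 7^1 ≡ 7; 7^2 ≡ 7² = 49 ≡ 18; 7^4 ≡ 18² = 324 ≡ 14. Multiply: 7^6 = 7^4 × 7^2 ≡ 14 × 18 (mod 31): 14 × 18 = 252 ≡ 4. So 7^6 ≡ 4 (mod 31).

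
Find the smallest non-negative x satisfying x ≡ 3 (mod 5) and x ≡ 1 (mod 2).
M = 5 × 2 = 10. M₁ = 2, y₁ ≡ 3 (mod 5). M₂ = 5, y₂ ≡ 1 (mod 2). x = 3×2×3 + 1×5×1 ≡ 3 (mod 10)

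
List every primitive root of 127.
Primitive roots mod 127: {3, 6, 7, 12, 14, 23, 29, 39, 43, 45, 46, 48, 53, 55, 56, 57, 58, 65, 67, 78, 83, 85, 86, 91, 92, 93, 96, 97, 101, 106, 109, 110, 112, 114, 116, 118}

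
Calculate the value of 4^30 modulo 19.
Using Fermat: 4^{18} ≡ 1 (mod 19). 30 ≡ 12 (mod 18). So 4^{30} ≡ 4^{12} ≡ 7 (mod 19)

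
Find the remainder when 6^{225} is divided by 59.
By Fermat: 6^{58} ≡ 1 (mod 59). 225 = 3×58 + 51. So 6^{225} ≡ 6^{51} ≡ 31 (mod 59)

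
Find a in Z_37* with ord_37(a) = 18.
3 has order 18 mod 37 since 3^{18} ≡ 1 (mod 37) and no smaller power works.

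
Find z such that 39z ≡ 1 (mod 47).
39^(-1) ≡ 41 (mod 47). Verification: 39 × 41 = 1599 ≡ 1 (mod 47)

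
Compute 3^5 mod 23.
5 = 4 + 1 (binary 101). Repeated squaring mod 23: 3^1 ≡ 3; 3^2 ≡ 3² = 9 ≡ 9; 3^4 ≡ 9² = 81 ≡ 12. Multiply: 3^5 = 3^4 × 3^1 ≡ 12 × 3 (mod 23): 12 × 3 = 36 ≡ 13. So 3^5 ≡ 13 (mod 23).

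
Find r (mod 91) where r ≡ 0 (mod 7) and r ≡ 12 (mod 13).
M = 7 × 13 = 91. M₁ = 13, y₁ ≡ 6 (mod 7). M₂ = 7, y₂ ≡ 2 (mod 13). r = 0×13×6 + 12×7×2 ≡ 77 (mod 91)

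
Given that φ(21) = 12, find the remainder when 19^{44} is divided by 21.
By Euler: 19^{12} ≡ 1 (mod 21) since gcd(19, 21) = 1. 44 = 3×12 + 8. So 19^{44} ≡ 19^{8} ≡ 4 (mod 21)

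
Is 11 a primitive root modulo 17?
p - 1 = 16 has prime divisors 2. Check 11^(16/q) mod 17 for each: 11^(16/2) = 11^8 ≡ 16 (mod 17). None of these is 1, so 11 has order 16 = φ(17), so it is a primitive root mod 17.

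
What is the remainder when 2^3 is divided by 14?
3 = 2 + 1 (binary 11). Repeated squaring mod 14: 2^1 ≡ 2; 2^2 ≡ 2² = 4 ≡ 4. Multiply: 2^3 = 2^2 × 2^1 ≡ 4 × 2 (mod 14): 4 × 2 = 8 ≡ 8. So 2^3 ≡ 8 (mod 14).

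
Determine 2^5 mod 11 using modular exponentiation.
5 = 4 + 1 (binary 101). Repeated squaring mod 11: 2^1 ≡ 2; 2^2 ≡ 2² = 4 ≡ 4; 2^4 ≡ 4² = 16 ≡ 5. Multiply: 2^5 = 2^4 × 2^1 ≡ 5 × 2 (mod 11): 5 × 2 = 10 ≡ 10. So 2^5 ≡ 10 (mod 11).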